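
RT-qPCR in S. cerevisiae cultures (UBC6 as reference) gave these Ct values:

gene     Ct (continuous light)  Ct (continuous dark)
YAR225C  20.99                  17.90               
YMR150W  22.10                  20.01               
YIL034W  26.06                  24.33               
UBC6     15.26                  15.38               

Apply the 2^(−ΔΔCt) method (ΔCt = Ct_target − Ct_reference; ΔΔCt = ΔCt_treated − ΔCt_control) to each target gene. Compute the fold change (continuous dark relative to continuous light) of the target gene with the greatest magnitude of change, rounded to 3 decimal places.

YAR225C: ΔΔCt = (17.90−15.38) − (20.99−15.26) = 2.52 − 5.73 = -3.21; fold change = 2^3.21 = 9.254
YMR150W: ΔΔCt = (20.01−15.38) − (22.10−15.26) = 4.63 − 6.84 = -2.21; fold change = 2^2.21 = 4.627
YIL034W: ΔΔCt = (24.33−15.38) − (26.06−15.26) = 8.95 − 10.80 = -1.85; fold change = 2^1.85 = 3.605
YAR225C has the largest |ΔΔCt| = 3.21.

9.254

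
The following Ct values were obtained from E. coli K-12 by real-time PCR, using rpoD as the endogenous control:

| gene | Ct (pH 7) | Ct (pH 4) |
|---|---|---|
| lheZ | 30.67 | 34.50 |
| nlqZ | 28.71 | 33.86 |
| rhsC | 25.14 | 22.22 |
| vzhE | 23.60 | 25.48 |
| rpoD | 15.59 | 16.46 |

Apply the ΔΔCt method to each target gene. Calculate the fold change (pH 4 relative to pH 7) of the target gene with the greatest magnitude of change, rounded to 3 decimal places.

lheZ: ΔΔCt = (34.50−16.46) − (30.67−15.59) = 18.04 − 15.08 = 2.96; fold change = 2^-2.96 = 0.129
nlqZ: ΔΔCt = (33.86−16.46) − (28.71−15.59) = 17.40 − 13.12 = 4.28; fold change = 2^-4.28 = 0.051
rhsC: ΔΔCt = (22.22−16.46) − (25.14−15.59) = 5.76 − 9.55 = -3.79; fold change = 2^3.79 = 13.833
vzhE: ΔΔCt = (25.48−16.46) − (23.60−15.59) = 9.02 − 8.01 = 1.01; fold change = 2^-1.01 = 0.497
nlqZ has the largest |ΔΔCt| = 4.28.

0.051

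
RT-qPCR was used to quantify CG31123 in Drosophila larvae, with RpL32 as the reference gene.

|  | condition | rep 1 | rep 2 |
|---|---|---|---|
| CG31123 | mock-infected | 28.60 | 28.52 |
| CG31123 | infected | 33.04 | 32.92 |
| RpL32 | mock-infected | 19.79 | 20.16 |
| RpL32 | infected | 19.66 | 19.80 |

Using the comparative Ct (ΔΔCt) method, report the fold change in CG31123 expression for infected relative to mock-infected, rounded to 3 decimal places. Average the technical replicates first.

Mean Ct: CG31123 mock-infected 28.560; CG31123 infected 32.980; RpL32 mock-infected 19.975; RpL32 infected 19.730
ΔCt(mock-infected) = 28.560 − 19.975 = 8.585
ΔCt(infected) = 32.980 − 19.730 = 13.250
ΔΔCt = 13.250 − 8.585 = 4.665
Fold change = 2^(−4.665) = 0.0394

0.039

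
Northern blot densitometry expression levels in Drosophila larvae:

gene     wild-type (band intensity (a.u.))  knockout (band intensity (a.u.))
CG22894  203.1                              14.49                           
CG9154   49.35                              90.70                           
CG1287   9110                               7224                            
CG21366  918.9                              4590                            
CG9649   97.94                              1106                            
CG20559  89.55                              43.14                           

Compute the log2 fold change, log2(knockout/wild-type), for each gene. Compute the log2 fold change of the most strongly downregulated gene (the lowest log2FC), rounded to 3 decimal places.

-3.809

log2(14.49/203.1) = -3.809  (CG22894)
log2(90.70/49.35) = 0.878  (CG9154)
log2(7224/9110) = -0.335  (CG1287)
log2(4590/918.9) = 2.321  (CG21366)
log2(1106/97.94) = 3.497  (CG9649)
log2(43.14/89.55) = -1.054  (CG20559)
CG22894 is most strongly downregulated.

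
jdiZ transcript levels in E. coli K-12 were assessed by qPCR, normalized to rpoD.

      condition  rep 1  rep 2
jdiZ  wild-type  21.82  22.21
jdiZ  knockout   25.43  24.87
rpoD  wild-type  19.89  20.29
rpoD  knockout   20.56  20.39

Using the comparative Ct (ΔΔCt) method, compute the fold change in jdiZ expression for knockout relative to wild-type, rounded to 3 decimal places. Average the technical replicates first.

0.149

Mean Ct: jdiZ wild-type 22.015; jdiZ knockout 25.150; rpoD wild-type 20.090; rpoD knockout 20.475
ΔCt(wild-type) = 22.015 − 20.090 = 1.925
ΔCt(knockout) = 25.150 − 20.475 = 4.675
ΔΔCt = 4.675 − 1.925 = 2.750
Fold change = 2^(−2.750) = 0.1487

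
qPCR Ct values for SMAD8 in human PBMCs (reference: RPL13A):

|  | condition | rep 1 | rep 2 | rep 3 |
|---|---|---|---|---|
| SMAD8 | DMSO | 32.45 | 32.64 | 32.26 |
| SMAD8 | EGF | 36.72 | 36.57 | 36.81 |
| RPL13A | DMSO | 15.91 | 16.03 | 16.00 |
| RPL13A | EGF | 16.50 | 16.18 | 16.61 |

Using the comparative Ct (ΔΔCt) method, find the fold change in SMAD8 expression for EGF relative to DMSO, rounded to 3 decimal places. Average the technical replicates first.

0.072

Mean Ct: SMAD8 DMSO 32.450; SMAD8 EGF 36.700; RPL13A DMSO 15.980; RPL13A EGF 16.430
ΔCt(DMSO) = 32.450 − 15.980 = 16.470
ΔCt(EGF) = 36.700 − 16.430 = 20.270
ΔΔCt = 20.270 − 16.470 = 3.800
Fold change = 2^(−3.800) = 0.0718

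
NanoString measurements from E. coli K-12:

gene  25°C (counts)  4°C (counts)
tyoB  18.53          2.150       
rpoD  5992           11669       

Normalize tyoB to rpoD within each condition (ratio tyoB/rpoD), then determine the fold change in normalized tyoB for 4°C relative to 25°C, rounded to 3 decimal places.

0.060

tyoB/rpoD (25°C) = 18.53 / 5992 = 0.0030925
tyoB/rpoD (4°C) = 2.150 / 11669 = 0.00018425
Fold change = 0.00018425 / 0.0030925 = 0.0596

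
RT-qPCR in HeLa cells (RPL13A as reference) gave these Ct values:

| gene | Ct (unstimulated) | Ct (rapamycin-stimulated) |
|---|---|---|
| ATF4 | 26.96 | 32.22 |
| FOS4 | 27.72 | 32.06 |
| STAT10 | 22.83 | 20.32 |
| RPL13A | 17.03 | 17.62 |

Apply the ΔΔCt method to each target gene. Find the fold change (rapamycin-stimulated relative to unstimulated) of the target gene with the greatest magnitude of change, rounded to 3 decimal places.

0.039

ATF4: ΔΔCt = (32.22−17.62) − (26.96−17.03) = 14.60 − 9.93 = 4.67; fold change = 2^-4.67 = 0.039
FOS4: ΔΔCt = (32.06−17.62) − (27.72−17.03) = 14.44 − 10.69 = 3.75; fold change = 2^-3.75 = 0.074
STAT10: ΔΔCt = (20.32−17.62) − (22.83−17.03) = 2.70 − 5.80 = -3.10; fold change = 2^3.10 = 8.574
ATF4 has the largest |ΔΔCt| = 4.67.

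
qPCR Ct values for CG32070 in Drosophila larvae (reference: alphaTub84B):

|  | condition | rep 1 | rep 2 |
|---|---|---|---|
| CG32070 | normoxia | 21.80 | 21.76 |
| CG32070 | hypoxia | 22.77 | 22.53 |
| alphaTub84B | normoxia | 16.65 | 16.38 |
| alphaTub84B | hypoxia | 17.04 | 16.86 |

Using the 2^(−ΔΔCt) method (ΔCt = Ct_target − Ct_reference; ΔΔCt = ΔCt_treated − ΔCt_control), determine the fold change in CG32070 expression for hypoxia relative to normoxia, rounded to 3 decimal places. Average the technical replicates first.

Mean Ct: CG32070 normoxia 21.780; CG32070 hypoxia 22.650; alphaTub84B normoxia 16.515; alphaTub84B hypoxia 16.950
ΔCt(normoxia) = 21.780 − 16.515 = 5.265
ΔCt(hypoxia) = 22.650 − 16.950 = 5.700
ΔΔCt = 5.700 − 5.265 = 0.435
Fold change = 2^(−0.435) = 0.7397

0.740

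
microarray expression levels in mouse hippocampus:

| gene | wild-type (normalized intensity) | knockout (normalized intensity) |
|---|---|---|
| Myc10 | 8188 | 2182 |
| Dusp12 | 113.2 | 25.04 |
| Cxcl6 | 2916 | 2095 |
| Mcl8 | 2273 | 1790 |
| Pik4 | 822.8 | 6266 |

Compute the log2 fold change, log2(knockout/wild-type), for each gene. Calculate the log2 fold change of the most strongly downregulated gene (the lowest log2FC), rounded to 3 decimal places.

-2.177

log2(2182/8188) = -1.908  (Myc10)
log2(25.04/113.2) = -2.177  (Dusp12)
log2(2095/2916) = -0.477  (Cxcl6)
log2(1790/2273) = -0.345  (Mcl8)
log2(6266/822.8) = 2.929  (Pik4)
Dusp12 is most strongly downregulated.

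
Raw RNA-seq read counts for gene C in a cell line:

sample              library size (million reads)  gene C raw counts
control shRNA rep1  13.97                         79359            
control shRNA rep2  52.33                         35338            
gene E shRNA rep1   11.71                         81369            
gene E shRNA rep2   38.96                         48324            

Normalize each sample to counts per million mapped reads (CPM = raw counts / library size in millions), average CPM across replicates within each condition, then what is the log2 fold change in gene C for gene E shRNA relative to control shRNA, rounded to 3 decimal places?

0.366

CPM(control shRNA rep1) = 79359 / 13.97 = 5680.6729
CPM(control shRNA rep2) = 35338 / 52.33 = 675.2914
CPM(gene E shRNA rep1) = 81369 / 11.71 = 6948.6763
CPM(gene E shRNA rep2) = 48324 / 38.96 = 1240.3491
mean CPM(control shRNA) = 3177.9821; mean CPM(gene E shRNA) = 4094.5127
Fold change = 4094.5127 / 3177.9821 = 1.28840
log2(1.28840) = 0.3656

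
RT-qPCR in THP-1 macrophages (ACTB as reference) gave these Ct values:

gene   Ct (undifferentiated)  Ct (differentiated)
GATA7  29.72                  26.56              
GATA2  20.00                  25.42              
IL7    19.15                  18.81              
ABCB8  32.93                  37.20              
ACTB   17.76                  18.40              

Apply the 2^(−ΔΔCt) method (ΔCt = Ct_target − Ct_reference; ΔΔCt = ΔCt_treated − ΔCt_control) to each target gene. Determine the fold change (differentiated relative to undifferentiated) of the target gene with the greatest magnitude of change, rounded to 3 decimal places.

0.036

GATA7: ΔΔCt = (26.56−18.40) − (29.72−17.76) = 8.16 − 11.96 = -3.80; fold change = 2^3.80 = 13.929
GATA2: ΔΔCt = (25.42−18.40) − (20.00−17.76) = 7.02 − 2.24 = 4.78; fold change = 2^-4.78 = 0.036
IL7: ΔΔCt = (18.81−18.40) − (19.15−17.76) = 0.41 − 1.39 = -0.98; fold change = 2^0.98 = 1.972
ABCB8: ΔΔCt = (37.20−18.40) − (32.93−17.76) = 18.80 − 15.17 = 3.63; fold change = 2^-3.63 = 0.081
GATA2 has the largest |ΔΔCt| = 4.78.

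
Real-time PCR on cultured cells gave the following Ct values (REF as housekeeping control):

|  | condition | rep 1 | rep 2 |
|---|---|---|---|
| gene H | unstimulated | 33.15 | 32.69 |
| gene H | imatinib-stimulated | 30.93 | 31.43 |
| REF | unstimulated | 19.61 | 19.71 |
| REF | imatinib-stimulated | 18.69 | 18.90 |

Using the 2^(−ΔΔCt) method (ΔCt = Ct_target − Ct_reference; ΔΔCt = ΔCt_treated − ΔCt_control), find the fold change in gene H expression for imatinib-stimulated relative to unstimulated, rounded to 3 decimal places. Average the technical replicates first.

Mean Ct: gene H unstimulated 32.920; gene H imatinib-stimulated 31.180; REF unstimulated 19.660; REF imatinib-stimulated 18.795
ΔCt(unstimulated) = 32.920 − 19.660 = 13.260
ΔCt(imatinib-stimulated) = 31.180 − 18.795 = 12.385
ΔΔCt = 12.385 − 13.260 = -0.875
Fold change = 2^(−(-0.875)) = 2^0.875 = 1.8340

1.834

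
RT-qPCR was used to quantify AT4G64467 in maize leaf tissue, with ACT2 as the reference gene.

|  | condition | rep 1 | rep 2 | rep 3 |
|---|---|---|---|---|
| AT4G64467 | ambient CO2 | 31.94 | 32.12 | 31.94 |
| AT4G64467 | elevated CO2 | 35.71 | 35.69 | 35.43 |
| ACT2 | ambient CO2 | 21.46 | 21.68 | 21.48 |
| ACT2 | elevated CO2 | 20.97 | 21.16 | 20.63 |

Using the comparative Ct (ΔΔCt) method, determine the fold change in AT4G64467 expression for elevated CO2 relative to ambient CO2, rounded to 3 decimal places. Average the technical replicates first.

Mean Ct: AT4G64467 ambient CO2 32.000; AT4G64467 elevated CO2 35.610; ACT2 ambient CO2 21.540; ACT2 elevated CO2 20.920
ΔCt(ambient CO2) = 32.000 − 21.540 = 10.460
ΔCt(elevated CO2) = 35.610 − 20.920 = 14.690
ΔΔCt = 14.690 − 10.460 = 4.230
Fold change = 2^(−4.230) = 0.0533

0.053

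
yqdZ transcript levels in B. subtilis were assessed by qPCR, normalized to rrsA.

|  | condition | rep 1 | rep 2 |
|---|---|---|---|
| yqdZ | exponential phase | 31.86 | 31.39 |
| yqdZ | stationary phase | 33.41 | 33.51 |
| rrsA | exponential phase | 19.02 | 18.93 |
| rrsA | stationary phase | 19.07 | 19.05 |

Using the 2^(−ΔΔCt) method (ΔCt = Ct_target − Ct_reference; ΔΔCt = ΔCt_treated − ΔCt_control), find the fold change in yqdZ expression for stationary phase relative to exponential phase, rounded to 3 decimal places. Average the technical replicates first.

Mean Ct: yqdZ exponential phase 31.625; yqdZ stationary phase 33.460; rrsA exponential phase 18.975; rrsA stationary phase 19.060
ΔCt(exponential phase) = 31.625 − 18.975 = 12.650
ΔCt(stationary phase) = 33.460 − 19.060 = 14.400
ΔΔCt = 14.400 − 12.650 = 1.750
Fold change = 2^(−1.750) = 0.2973

0.297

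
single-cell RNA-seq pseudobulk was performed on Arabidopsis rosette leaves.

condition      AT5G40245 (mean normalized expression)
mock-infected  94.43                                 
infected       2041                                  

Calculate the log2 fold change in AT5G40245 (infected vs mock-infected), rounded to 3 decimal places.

Fold change = 2041 / 94.43 = 21.6139
log2(21.6139) = 4.4339

4.434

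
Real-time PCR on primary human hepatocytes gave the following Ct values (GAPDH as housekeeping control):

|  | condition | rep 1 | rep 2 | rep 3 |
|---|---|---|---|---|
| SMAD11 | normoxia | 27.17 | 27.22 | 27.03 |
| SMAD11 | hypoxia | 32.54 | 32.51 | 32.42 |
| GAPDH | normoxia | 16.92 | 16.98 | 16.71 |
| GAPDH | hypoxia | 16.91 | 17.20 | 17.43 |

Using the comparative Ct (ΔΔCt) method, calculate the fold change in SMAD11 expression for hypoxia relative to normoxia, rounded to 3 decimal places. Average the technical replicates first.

0.030

Mean Ct: SMAD11 normoxia 27.140; SMAD11 hypoxia 32.490; GAPDH normoxia 16.870; GAPDH hypoxia 17.180
ΔCt(normoxia) = 27.140 − 16.870 = 10.270
ΔCt(hypoxia) = 32.490 − 17.180 = 15.310
ΔΔCt = 15.310 − 10.270 = 5.040
Fold change = 2^(−5.040) = 0.0304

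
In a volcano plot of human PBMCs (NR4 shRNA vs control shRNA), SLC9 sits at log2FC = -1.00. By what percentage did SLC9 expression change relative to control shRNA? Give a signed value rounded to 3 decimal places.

Fold change = 2^(-1.00) = 0.5000
Percent change = (FC − 1) × 100% = (0.5000 − 1) × 100 = -50.000%

-50.000%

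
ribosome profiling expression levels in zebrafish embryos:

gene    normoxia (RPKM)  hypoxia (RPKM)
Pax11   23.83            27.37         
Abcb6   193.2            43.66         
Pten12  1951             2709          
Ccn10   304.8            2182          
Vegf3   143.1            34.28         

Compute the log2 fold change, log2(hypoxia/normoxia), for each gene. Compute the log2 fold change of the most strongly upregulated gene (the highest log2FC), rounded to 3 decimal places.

2.840

log2(27.37/23.83) = 0.200  (Pax11)
log2(43.66/193.2) = -2.146  (Abcb6)
log2(2709/1951) = 0.474  (Pten12)
log2(2182/304.8) = 2.840  (Ccn10)
log2(34.28/143.1) = -2.062  (Vegf3)
Ccn10 is most strongly upregulated.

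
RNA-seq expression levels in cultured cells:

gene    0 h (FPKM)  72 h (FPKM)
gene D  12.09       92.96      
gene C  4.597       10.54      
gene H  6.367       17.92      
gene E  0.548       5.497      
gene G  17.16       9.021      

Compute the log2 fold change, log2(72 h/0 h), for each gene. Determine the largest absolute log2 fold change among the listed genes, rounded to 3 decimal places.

log2(92.96/12.09) = 2.943  (gene D)
log2(10.54/4.597) = 1.197  (gene C)
log2(17.92/6.367) = 1.493  (gene H)
log2(5.497/0.548) = 3.326  (gene E)
log2(9.021/17.16) = -0.928  (gene G)
The largest magnitude belongs to gene E.

3.326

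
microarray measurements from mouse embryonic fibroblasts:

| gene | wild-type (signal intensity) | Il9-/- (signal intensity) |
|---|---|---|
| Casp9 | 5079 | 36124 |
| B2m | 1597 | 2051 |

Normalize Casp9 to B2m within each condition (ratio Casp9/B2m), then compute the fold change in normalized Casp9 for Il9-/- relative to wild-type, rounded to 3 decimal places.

Casp9/B2m (wild-type) = 5079 / 1597 = 3.1803
Casp9/B2m (Il9-/-) = 36124 / 2051 = 17.613
Fold change = 17.613 / 3.1803 = 5.5381

5.538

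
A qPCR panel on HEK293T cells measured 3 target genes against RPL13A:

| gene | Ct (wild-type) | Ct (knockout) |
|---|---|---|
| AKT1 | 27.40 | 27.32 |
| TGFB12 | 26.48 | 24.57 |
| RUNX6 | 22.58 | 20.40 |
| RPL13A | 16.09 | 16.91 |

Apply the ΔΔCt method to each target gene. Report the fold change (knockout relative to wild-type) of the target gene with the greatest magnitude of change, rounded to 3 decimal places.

8.000

AKT1: ΔΔCt = (27.32−16.91) − (27.40−16.09) = 10.41 − 11.31 = -0.90; fold change = 2^0.90 = 1.866
TGFB12: ΔΔCt = (24.57−16.91) − (26.48−16.09) = 7.66 − 10.39 = -2.73; fold change = 2^2.73 = 6.635
RUNX6: ΔΔCt = (20.40−16.91) − (22.58−16.09) = 3.49 − 6.49 = -3.00; fold change = 2^3.00 = 8.000
RUNX6 has the largest |ΔΔCt| = 3.00.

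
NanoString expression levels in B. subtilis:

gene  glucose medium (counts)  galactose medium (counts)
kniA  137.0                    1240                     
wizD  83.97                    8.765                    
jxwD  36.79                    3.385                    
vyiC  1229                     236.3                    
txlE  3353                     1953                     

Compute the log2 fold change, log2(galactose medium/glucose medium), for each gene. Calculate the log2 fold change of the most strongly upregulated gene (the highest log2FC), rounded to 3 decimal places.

3.178

log2(1240/137.0) = 3.178  (kniA)
log2(8.765/83.97) = -3.260  (wizD)
log2(3.385/36.79) = -3.442  (jxwD)
log2(236.3/1229) = -2.379  (vyiC)
log2(1953/3353) = -0.780  (txlE)
kniA is most strongly upregulated.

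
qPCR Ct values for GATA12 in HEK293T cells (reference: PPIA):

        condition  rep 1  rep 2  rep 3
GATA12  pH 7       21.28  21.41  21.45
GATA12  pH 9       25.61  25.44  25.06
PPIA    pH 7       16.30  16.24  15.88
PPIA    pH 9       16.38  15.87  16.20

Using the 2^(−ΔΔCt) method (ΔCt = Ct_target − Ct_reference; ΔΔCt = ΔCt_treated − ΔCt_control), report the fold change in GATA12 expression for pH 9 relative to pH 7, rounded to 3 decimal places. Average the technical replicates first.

0.063

Mean Ct: GATA12 pH 7 21.380; GATA12 pH 9 25.370; PPIA pH 7 16.140; PPIA pH 9 16.150
ΔCt(pH 7) = 21.380 − 16.140 = 5.240
ΔCt(pH 9) = 25.370 − 16.150 = 9.220
ΔΔCt = 9.220 − 5.240 = 3.980
Fold change = 2^(−3.980) = 0.0634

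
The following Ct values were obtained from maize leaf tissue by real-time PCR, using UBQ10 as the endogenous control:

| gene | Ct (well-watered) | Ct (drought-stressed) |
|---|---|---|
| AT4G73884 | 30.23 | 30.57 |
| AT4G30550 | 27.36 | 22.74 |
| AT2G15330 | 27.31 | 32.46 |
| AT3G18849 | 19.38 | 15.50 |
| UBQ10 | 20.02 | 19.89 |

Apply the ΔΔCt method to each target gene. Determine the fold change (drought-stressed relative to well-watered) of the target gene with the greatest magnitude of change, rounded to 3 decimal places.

0.026

AT4G73884: ΔΔCt = (30.57−19.89) − (30.23−20.02) = 10.68 − 10.21 = 0.47; fold change = 2^-0.47 = 0.722
AT4G30550: ΔΔCt = (22.74−19.89) − (27.36−20.02) = 2.85 − 7.34 = -4.49; fold change = 2^4.49 = 22.471
AT2G15330: ΔΔCt = (32.46−19.89) − (27.31−20.02) = 12.57 − 7.29 = 5.28; fold change = 2^-5.28 = 0.026
AT3G18849: ΔΔCt = (15.50−19.89) − (19.38−20.02) = -4.39 − (-0.64) = -3.75; fold change = 2^3.75 = 13.454
AT2G15330 has the largest |ΔΔCt| = 5.28.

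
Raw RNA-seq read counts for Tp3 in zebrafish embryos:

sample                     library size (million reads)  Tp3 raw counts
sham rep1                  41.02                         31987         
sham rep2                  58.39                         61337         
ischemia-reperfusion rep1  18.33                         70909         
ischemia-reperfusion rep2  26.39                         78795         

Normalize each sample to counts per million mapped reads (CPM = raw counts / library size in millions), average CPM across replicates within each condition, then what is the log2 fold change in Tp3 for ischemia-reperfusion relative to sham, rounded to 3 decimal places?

1.905

CPM(sham rep1) = 31987 / 41.02 = 779.7903
CPM(sham rep2) = 61337 / 58.39 = 1050.4710
CPM(ischemia-reperfusion rep1) = 70909 / 18.33 = 3868.4670
CPM(ischemia-reperfusion rep2) = 78795 / 26.39 = 2985.7901
mean CPM(sham) = 915.1307; mean CPM(ischemia-reperfusion) = 3427.1285
Fold change = 3427.1285 / 915.1307 = 3.74496
log2(3.74496) = 1.9050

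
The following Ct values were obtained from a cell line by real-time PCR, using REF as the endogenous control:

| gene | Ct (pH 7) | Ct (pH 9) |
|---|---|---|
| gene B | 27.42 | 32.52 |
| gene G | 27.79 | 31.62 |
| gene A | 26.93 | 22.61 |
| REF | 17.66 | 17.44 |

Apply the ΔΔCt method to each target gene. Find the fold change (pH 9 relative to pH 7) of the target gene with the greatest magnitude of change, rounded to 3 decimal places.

gene B: ΔΔCt = (32.52−17.44) − (27.42−17.66) = 15.08 − 9.76 = 5.32; fold change = 2^-5.32 = 0.025
gene G: ΔΔCt = (31.62−17.44) − (27.79−17.66) = 14.18 − 10.13 = 4.05; fold change = 2^-4.05 = 0.060
gene A: ΔΔCt = (22.61−17.44) − (26.93−17.66) = 5.17 − 9.27 = -4.10; fold change = 2^4.10 = 17.148
gene B has the largest |ΔΔCt| = 5.32.

0.025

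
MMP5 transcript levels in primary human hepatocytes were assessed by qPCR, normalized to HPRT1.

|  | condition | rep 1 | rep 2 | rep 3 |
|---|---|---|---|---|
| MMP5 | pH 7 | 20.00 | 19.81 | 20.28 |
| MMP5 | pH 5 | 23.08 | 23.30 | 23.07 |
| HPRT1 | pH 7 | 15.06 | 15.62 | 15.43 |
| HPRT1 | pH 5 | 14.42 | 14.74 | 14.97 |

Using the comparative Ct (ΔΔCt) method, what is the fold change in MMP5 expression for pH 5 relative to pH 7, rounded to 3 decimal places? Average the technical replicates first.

Mean Ct: MMP5 pH 7 20.030; MMP5 pH 5 23.150; HPRT1 pH 7 15.370; HPRT1 pH 5 14.710
ΔCt(pH 7) = 20.030 − 15.370 = 4.660
ΔCt(pH 5) = 23.150 − 14.710 = 8.440
ΔΔCt = 8.440 − 4.660 = 3.780
Fold change = 2^(−3.780) = 0.0728

0.073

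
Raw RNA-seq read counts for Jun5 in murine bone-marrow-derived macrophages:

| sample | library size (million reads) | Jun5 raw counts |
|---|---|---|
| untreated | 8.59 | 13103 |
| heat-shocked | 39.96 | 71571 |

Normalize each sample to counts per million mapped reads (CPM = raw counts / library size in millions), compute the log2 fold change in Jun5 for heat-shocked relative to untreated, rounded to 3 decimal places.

CPM(untreated) = 13103 / 8.59 = 1525.3783
CPM(heat-shocked) = 71571 / 39.96 = 1791.0661
Fold change = 1791.0661 / 1525.3783 = 1.17418
log2(1.17418) = 0.2317

0.232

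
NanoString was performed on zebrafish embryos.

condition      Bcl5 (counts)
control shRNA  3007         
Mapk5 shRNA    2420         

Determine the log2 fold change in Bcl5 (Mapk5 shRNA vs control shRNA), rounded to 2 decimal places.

-0.31

Fold change = 2420 / 3007 = 0.8048
log2(0.8048) = -0.313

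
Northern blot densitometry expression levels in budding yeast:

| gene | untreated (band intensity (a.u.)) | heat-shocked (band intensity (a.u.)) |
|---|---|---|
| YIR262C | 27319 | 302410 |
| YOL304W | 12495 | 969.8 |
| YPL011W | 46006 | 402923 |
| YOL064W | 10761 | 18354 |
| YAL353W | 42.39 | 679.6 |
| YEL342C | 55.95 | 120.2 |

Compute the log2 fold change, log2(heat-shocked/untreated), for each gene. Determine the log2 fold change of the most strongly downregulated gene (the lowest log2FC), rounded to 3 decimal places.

-3.688

log2(302410/27319) = 3.469  (YIR262C)
log2(969.8/12495) = -3.688  (YOL304W)
log2(402923/46006) = 3.131  (YPL011W)
log2(18354/10761) = 0.770  (YOL064W)
log2(679.6/42.39) = 4.003  (YAL353W)
log2(120.2/55.95) = 1.103  (YEL342C)
YOL304W is most strongly downregulated.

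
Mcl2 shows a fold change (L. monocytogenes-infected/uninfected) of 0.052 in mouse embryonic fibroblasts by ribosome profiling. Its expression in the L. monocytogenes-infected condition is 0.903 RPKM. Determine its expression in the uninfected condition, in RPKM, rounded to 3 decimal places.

17.365

uninfected expression = 0.903 / 0.052 = 17.365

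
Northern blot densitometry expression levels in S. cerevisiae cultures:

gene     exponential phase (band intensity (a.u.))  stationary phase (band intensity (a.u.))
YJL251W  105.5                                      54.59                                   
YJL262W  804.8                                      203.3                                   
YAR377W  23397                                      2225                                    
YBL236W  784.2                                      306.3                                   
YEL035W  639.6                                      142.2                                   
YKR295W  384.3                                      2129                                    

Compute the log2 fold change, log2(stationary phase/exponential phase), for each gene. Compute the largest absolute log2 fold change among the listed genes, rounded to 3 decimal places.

3.394

log2(54.59/105.5) = -0.951  (YJL251W)
log2(203.3/804.8) = -1.985  (YJL262W)
log2(2225/23397) = -3.394  (YAR377W)
log2(306.3/784.2) = -1.356  (YBL236W)
log2(142.2/639.6) = -2.169  (YEL035W)
log2(2129/384.3) = 2.470  (YKR295W)
The largest magnitude belongs to YAR377W.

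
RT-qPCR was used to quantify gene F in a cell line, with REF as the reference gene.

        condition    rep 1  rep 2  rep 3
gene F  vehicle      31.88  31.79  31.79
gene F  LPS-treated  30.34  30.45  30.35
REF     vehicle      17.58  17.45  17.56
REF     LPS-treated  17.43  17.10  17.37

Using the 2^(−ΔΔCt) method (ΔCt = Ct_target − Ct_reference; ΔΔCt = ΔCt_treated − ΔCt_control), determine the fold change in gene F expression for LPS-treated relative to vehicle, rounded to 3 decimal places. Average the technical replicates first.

Mean Ct: gene F vehicle 31.820; gene F LPS-treated 30.380; REF vehicle 17.530; REF LPS-treated 17.300
ΔCt(vehicle) = 31.820 − 17.530 = 14.290
ΔCt(LPS-treated) = 30.380 − 17.300 = 13.080
ΔΔCt = 13.080 − 14.290 = -1.210
Fold change = 2^(−(-1.210)) = 2^1.210 = 2.3134

2.313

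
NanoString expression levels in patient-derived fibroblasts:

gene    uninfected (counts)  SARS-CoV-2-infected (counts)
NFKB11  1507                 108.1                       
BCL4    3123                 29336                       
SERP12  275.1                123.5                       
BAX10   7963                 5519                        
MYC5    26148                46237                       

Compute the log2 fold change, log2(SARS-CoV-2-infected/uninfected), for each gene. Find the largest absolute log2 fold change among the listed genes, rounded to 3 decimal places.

log2(108.1/1507) = -3.801  (NFKB11)
log2(29336/3123) = 3.232  (BCL4)
log2(123.5/275.1) = -1.155  (SERP12)
log2(5519/7963) = -0.529  (BAX10)
log2(46237/26148) = 0.822  (MYC5)
The largest magnitude belongs to NFKB11.

3.801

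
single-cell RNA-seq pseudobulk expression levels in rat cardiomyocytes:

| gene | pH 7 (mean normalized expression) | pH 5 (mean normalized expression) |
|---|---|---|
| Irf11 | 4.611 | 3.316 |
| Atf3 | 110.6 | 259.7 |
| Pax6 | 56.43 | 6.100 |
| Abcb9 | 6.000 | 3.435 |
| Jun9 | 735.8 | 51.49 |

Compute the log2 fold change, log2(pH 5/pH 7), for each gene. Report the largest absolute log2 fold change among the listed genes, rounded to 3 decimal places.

3.837

log2(3.316/4.611) = -0.476  (Irf11)
log2(259.7/110.6) = 1.231  (Atf3)
log2(6.100/56.43) = -3.210  (Pax6)
log2(3.435/6.000) = -0.805  (Abcb9)
log2(51.49/735.8) = -3.837  (Jun9)
The largest magnitude belongs to Jun9.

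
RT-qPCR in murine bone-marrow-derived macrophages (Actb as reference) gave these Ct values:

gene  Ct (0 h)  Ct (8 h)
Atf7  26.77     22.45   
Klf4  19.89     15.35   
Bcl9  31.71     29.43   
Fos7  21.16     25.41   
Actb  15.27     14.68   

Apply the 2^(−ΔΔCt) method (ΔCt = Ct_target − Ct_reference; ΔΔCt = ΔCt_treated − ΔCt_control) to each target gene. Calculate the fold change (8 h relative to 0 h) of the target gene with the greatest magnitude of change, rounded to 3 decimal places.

Atf7: ΔΔCt = (22.45−14.68) − (26.77−15.27) = 7.77 − 11.50 = -3.73; fold change = 2^3.73 = 13.269
Klf4: ΔΔCt = (15.35−14.68) − (19.89−15.27) = 0.67 − 4.62 = -3.95; fold change = 2^3.95 = 15.455
Bcl9: ΔΔCt = (29.43−14.68) − (31.71−15.27) = 14.75 − 16.44 = -1.69; fold change = 2^1.69 = 3.227
Fos7: ΔΔCt = (25.41−14.68) − (21.16−15.27) = 10.73 − 5.89 = 4.84; fold change = 2^-4.84 = 0.035
Fos7 has the largest |ΔΔCt| = 4.84.

0.035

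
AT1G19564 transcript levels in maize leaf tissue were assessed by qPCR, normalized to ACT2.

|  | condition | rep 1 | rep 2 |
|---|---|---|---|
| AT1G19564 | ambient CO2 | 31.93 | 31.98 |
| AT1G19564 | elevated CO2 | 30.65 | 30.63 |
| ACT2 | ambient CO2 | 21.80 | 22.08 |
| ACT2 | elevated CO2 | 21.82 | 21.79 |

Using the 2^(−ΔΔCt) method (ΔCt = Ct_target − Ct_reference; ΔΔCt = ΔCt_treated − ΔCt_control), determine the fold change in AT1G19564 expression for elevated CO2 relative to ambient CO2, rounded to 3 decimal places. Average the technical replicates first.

2.266

Mean Ct: AT1G19564 ambient CO2 31.955; AT1G19564 elevated CO2 30.640; ACT2 ambient CO2 21.940; ACT2 elevated CO2 21.805
ΔCt(ambient CO2) = 31.955 − 21.940 = 10.015
ΔCt(elevated CO2) = 30.640 − 21.805 = 8.835
ΔΔCt = 8.835 − 10.015 = -1.180
Fold change = 2^(−(-1.180)) = 2^1.180 = 2.2658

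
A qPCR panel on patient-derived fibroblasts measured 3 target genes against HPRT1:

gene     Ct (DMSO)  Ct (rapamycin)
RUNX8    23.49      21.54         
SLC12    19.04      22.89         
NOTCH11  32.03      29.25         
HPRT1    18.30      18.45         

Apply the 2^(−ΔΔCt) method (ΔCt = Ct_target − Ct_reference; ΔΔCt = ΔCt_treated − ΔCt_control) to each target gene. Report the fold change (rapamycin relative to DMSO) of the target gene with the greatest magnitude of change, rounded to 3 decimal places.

RUNX8: ΔΔCt = (21.54−18.45) − (23.49−18.30) = 3.09 − 5.19 = -2.10; fold change = 2^2.10 = 4.287
SLC12: ΔΔCt = (22.89−18.45) − (19.04−18.30) = 4.44 − 0.74 = 3.70; fold change = 2^-3.70 = 0.077
NOTCH11: ΔΔCt = (29.25−18.45) − (32.03−18.30) = 10.80 − 13.73 = -2.93; fold change = 2^2.93 = 7.621
SLC12 has the largest |ΔΔCt| = 3.70.

0.077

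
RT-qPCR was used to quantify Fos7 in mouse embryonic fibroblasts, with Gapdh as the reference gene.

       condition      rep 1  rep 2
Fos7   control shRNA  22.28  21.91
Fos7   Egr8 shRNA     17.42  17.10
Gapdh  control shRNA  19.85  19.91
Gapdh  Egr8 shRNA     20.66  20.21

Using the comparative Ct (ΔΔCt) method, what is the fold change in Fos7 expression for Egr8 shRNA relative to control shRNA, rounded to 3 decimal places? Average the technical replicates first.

Mean Ct: Fos7 control shRNA 22.095; Fos7 Egr8 shRNA 17.260; Gapdh control shRNA 19.880; Gapdh Egr8 shRNA 20.435
ΔCt(control shRNA) = 22.095 − 19.880 = 2.215
ΔCt(Egr8 shRNA) = 17.260 − 20.435 = -3.175
ΔΔCt = -3.175 − 2.215 = -5.390
Fold change = 2^(−(-5.390)) = 2^5.390 = 41.9326

41.933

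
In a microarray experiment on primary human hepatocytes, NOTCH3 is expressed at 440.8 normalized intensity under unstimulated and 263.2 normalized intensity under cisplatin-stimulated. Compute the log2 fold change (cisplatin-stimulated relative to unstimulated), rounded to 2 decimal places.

-0.74

Fold change = 263.2 / 440.8 = 0.5971
log2(0.5971) = -0.744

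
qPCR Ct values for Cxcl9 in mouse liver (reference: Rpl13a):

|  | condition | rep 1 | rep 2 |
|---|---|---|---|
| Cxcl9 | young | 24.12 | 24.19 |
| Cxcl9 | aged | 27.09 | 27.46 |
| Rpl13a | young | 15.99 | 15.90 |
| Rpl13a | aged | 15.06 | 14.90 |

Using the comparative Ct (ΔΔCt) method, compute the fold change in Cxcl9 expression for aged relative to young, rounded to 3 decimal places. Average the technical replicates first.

0.059

Mean Ct: Cxcl9 young 24.155; Cxcl9 aged 27.275; Rpl13a young 15.945; Rpl13a aged 14.980
ΔCt(young) = 24.155 − 15.945 = 8.210
ΔCt(aged) = 27.275 − 14.980 = 12.295
ΔΔCt = 12.295 − 8.210 = 4.085
Fold change = 2^(−4.085) = 0.0589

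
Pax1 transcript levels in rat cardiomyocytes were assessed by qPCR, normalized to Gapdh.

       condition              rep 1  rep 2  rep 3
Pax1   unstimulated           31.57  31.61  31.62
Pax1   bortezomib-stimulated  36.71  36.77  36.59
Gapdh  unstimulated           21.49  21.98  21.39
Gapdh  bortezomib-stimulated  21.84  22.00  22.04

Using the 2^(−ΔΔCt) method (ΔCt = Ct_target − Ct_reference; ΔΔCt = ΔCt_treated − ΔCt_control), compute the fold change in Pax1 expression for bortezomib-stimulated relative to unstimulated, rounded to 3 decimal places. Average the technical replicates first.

0.037

Mean Ct: Pax1 unstimulated 31.600; Pax1 bortezomib-stimulated 36.690; Gapdh unstimulated 21.620; Gapdh bortezomib-stimulated 21.960
ΔCt(unstimulated) = 31.600 − 21.620 = 9.980
ΔCt(bortezomib-stimulated) = 36.690 − 21.960 = 14.730
ΔΔCt = 14.730 − 9.980 = 4.750
Fold change = 2^(−4.750) = 0.0372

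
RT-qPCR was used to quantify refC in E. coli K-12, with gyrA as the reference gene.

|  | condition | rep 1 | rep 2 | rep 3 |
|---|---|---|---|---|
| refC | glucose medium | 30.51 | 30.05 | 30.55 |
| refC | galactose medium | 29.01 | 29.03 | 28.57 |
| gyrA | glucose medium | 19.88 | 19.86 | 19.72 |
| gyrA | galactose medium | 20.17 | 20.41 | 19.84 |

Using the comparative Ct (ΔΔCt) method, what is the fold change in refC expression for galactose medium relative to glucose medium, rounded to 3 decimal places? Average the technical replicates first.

Mean Ct: refC glucose medium 30.370; refC galactose medium 28.870; gyrA glucose medium 19.820; gyrA galactose medium 20.140
ΔCt(glucose medium) = 30.370 − 19.820 = 10.550
ΔCt(galactose medium) = 28.870 − 20.140 = 8.730
ΔΔCt = 8.730 − 10.550 = -1.820
Fold change = 2^(−(-1.820)) = 2^1.820 = 3.5308

3.531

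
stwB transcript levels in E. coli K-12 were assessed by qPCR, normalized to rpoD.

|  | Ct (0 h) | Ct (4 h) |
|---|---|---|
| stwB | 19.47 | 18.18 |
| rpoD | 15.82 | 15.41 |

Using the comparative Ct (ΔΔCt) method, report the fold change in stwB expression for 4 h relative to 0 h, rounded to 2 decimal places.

1.84

ΔCt(0 h) = 19.470 − 15.820 = 3.650
ΔCt(4 h) = 18.180 − 15.410 = 2.770
ΔΔCt = 2.770 − 3.650 = -0.880
Fold change = 2^(−(-0.880)) = 2^0.880 = 1.840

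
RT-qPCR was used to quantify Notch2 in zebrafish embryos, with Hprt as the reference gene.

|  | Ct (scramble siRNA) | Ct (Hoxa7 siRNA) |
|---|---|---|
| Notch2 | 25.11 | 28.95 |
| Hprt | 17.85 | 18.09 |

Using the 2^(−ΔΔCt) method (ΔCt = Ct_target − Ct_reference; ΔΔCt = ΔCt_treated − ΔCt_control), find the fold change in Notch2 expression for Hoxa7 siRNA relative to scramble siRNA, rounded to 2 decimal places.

ΔCt(scramble siRNA) = 25.110 − 17.850 = 7.260
ΔCt(Hoxa7 siRNA) = 28.950 − 18.090 = 10.860
ΔΔCt = 10.860 − 7.260 = 3.600
Fold change = 2^(−3.600) = 0.082

0.08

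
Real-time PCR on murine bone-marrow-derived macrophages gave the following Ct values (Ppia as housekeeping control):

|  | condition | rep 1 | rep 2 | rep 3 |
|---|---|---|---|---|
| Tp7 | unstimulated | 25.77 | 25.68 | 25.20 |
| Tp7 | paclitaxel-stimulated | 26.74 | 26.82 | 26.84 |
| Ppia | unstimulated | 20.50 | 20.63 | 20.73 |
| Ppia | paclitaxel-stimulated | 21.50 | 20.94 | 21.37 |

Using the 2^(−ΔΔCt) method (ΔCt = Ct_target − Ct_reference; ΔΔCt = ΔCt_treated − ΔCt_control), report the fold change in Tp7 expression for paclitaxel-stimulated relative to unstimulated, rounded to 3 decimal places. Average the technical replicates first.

Mean Ct: Tp7 unstimulated 25.550; Tp7 paclitaxel-stimulated 26.800; Ppia unstimulated 20.620; Ppia paclitaxel-stimulated 21.270
ΔCt(unstimulated) = 25.550 − 20.620 = 4.930
ΔCt(paclitaxel-stimulated) = 26.800 − 21.270 = 5.530
ΔΔCt = 5.530 − 4.930 = 0.600
Fold change = 2^(−0.600) = 0.6598

0.660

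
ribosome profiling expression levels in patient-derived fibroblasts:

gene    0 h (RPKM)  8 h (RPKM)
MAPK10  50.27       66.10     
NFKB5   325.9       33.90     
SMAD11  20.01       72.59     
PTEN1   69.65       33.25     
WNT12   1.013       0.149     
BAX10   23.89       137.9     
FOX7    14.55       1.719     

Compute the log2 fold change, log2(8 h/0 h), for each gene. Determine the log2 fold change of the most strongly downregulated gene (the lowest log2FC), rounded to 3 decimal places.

-3.265

log2(66.10/50.27) = 0.395  (MAPK10)
log2(33.90/325.9) = -3.265  (NFKB5)
log2(72.59/20.01) = 1.859  (SMAD11)
log2(33.25/69.65) = -1.067  (PTEN1)
log2(0.149/1.013) = -2.765  (WNT12)
log2(137.9/23.89) = 2.529  (BAX10)
log2(1.719/14.55) = -3.081  (FOX7)
NFKB5 is most strongly downregulated.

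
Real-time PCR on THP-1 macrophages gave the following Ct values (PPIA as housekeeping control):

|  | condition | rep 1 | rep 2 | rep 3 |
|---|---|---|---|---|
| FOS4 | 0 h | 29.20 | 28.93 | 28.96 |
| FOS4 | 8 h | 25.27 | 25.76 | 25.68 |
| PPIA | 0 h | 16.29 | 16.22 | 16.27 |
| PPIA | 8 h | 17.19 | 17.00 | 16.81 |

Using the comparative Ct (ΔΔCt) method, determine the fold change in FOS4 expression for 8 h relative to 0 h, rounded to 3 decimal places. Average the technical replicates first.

18.379

Mean Ct: FOS4 0 h 29.030; FOS4 8 h 25.570; PPIA 0 h 16.260; PPIA 8 h 17.000
ΔCt(0 h) = 29.030 − 16.260 = 12.770
ΔCt(8 h) = 25.570 − 17.000 = 8.570
ΔΔCt = 8.570 − 12.770 = -4.200
Fold change = 2^(−(-4.200)) = 2^4.200 = 18.3792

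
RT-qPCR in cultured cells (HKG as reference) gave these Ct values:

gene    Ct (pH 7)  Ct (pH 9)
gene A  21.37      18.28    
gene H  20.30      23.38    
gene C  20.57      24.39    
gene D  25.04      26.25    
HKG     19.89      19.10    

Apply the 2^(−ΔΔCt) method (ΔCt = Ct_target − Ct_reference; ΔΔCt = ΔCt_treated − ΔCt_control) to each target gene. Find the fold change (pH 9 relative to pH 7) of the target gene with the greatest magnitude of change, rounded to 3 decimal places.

gene A: ΔΔCt = (18.28−19.10) − (21.37−19.89) = -0.82 − 1.48 = -2.30; fold change = 2^2.30 = 4.925
gene H: ΔΔCt = (23.38−19.10) − (20.30−19.89) = 4.28 − 0.41 = 3.87; fold change = 2^-3.87 = 0.068
gene C: ΔΔCt = (24.39−19.10) − (20.57−19.89) = 5.29 − 0.68 = 4.61; fold change = 2^-4.61 = 0.041
gene D: ΔΔCt = (26.25−19.10) − (25.04−19.89) = 7.15 − 5.15 = 2.00; fold change = 2^-2.00 = 0.250
gene C has the largest |ΔΔCt| = 4.61.

0.041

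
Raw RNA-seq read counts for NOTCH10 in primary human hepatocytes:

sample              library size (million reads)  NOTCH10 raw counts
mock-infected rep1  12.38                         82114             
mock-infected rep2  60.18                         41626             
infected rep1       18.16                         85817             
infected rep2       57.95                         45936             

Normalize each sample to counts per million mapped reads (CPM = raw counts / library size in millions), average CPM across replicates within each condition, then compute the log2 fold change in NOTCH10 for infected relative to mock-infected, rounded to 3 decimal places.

CPM(mock-infected rep1) = 82114 / 12.38 = 6632.7948
CPM(mock-infected rep2) = 41626 / 60.18 = 691.6916
CPM(infected rep1) = 85817 / 18.16 = 4725.6057
CPM(infected rep2) = 45936 / 57.95 = 792.6833
mean CPM(mock-infected) = 3662.2432; mean CPM(infected) = 2759.1445
Fold change = 2759.1445 / 3662.2432 = 0.75340
log2(0.75340) = -0.4085

-0.409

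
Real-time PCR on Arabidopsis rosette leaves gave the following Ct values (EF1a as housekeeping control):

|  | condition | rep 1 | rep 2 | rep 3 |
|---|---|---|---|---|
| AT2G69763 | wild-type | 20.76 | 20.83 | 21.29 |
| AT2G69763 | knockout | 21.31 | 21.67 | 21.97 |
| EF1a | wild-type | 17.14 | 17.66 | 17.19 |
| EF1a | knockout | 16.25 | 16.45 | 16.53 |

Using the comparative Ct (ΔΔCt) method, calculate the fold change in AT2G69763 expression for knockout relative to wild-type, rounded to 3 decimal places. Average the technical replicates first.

0.328

Mean Ct: AT2G69763 wild-type 20.960; AT2G69763 knockout 21.650; EF1a wild-type 17.330; EF1a knockout 16.410
ΔCt(wild-type) = 20.960 − 17.330 = 3.630
ΔCt(knockout) = 21.650 − 16.410 = 5.240
ΔΔCt = 5.240 − 3.630 = 1.610
Fold change = 2^(−1.610) = 0.3276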